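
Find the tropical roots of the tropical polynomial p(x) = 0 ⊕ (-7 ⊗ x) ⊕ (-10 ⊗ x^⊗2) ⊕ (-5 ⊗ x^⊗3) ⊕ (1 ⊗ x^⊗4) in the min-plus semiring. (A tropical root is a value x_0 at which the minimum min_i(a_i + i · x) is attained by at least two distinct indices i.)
Roots: {-6, -5, 3, 7}

Each tropical root is a break point of the lower envelope of the lines y = a_i + i · x (there are 5 lines, with slopes 0, 1, ..., 4). Only the lines that attain the minimum somewhere contribute to roots; other lines are dominated. Here the surviving (envelope) indices are i = 4, i = 3, i = 2, i = 1, i = 0.
Intersections between consecutive envelope lines give the roots: for adjacent envelope indices i < j the intersection is x = (a_i − a_j) / (j − i). Reading off the sorted break points: {-6, -5, 3, 7}.
Verification: at each break x_0, at least two indices attain the minimum of min_i(a_i + i · x_0).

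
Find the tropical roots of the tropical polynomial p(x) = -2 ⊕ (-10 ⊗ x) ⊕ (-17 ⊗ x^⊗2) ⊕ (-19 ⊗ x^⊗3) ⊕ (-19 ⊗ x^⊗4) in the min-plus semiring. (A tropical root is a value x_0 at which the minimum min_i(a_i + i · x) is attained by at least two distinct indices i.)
Roots: {0, 2, 7, 8}

Each tropical root is a break point of the lower envelope of the lines y = a_i + i · x (there are 5 lines, with slopes 0, 1, ..., 4). Only the lines that attain the minimum somewhere contribute to roots; other lines are dominated. Here the surviving (envelope) indices are i = 4, i = 3, i = 2, i = 1, i = 0.
Intersections between consecutive envelope lines give the roots: for adjacent envelope indices i < j the intersection is x = (a_i − a_j) / (j − i). Reading off the sorted break points: {0, 2, 7, 8}.
Verification: at each break x_0, at least two indices attain the minimum of min_i(a_i + i · x_0).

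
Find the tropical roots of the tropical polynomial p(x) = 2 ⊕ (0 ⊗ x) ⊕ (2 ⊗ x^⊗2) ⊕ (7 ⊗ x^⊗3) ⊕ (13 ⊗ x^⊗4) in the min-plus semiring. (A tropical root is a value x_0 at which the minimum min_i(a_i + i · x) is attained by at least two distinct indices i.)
Roots: {-6, -5, -2, 2}

Each tropical root is a break point of the lower envelope of the lines y = a_i + i · x (there are 5 lines, with slopes 0, 1, ..., 4). Only the lines that attain the minimum somewhere contribute to roots; other lines are dominated. Here the surviving (envelope) indices are i = 4, i = 3, i = 2, i = 1, i = 0.
Intersections between consecutive envelope lines give the roots: for adjacent envelope indices i < j the intersection is x = (a_i − a_j) / (j − i). Reading off the sorted break points: {-6, -5, -2, 2}.
Verification: at each break x_0, at least two indices attain the minimum of min_i(a_i + i · x_0).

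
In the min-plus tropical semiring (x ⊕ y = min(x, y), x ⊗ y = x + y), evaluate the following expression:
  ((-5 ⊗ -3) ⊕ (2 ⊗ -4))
((-5 ⊗ -3) ⊕ (2 ⊗ -4)) = -8

Expand innermost to outermost. Recall ⊕ takes the minimum of its arguments and ⊗ takes their sum. Working out the expression ((-5 ⊗ -3) ⊕ (2 ⊗ -4)) gives -8.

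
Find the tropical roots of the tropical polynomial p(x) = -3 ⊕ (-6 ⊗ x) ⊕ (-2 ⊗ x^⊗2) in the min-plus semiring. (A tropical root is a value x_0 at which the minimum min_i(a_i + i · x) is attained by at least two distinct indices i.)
Roots: {-4, 3}

Each tropical root is a break point of the lower envelope of the lines y = a_i + i · x (there are 3 lines, with slopes 0, 1, ..., 2). Only the lines that attain the minimum somewhere contribute to roots; other lines are dominated. Here the surviving (envelope) indices are i = 2, i = 1, i = 0.
Intersections between consecutive envelope lines give the roots: for adjacent envelope indices i < j the intersection is x = (a_i − a_j) / (j − i). Reading off the sorted break points: {-4, 3}.
Verification: at each break x_0, at least two indices attain the minimum of min_i(a_i + i · x_0).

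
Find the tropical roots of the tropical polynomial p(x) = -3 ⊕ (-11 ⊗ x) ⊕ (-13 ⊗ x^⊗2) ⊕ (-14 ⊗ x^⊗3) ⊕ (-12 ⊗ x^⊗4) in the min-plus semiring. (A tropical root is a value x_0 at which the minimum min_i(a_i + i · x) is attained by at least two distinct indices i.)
Roots: {-2, 1, 2, 8}

Each tropical root is a break point of the lower envelope of the lines y = a_i + i · x (there are 5 lines, with slopes 0, 1, ..., 4). Only the lines that attain the minimum somewhere contribute to roots; other lines are dominated. Here the surviving (envelope) indices are i = 4, i = 3, i = 2, i = 1, i = 0.
Intersections between consecutive envelope lines give the roots: for adjacent envelope indices i < j the intersection is x = (a_i − a_j) / (j − i). Reading off the sorted break points: {-2, 1, 2, 8}.
Verification: at each break x_0, at least two indices attain the minimum of min_i(a_i + i · x_0).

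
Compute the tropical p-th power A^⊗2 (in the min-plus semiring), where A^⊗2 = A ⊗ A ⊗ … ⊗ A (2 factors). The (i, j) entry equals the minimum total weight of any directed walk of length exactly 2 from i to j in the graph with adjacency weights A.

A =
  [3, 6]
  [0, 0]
A^⊗2 =
  [6, 6]
  [0, 0]

Each entry (A^⊗2)_ij equals the minimum over all length-2 walks i = v_0 → v_1 → … → v_2 = j of Σ_t A[v_t][v_{t+1}]. For example, for (i, j) = (0, 1) we minimise over 2 possible intermediate vertex sequences; the minimum is 6, attained along the walk 0 → 1 → 1.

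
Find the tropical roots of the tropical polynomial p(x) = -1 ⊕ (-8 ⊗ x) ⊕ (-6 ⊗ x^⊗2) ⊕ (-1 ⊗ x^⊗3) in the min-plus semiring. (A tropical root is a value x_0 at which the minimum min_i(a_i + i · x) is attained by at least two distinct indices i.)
Roots: {-5, -2, 7}

Each tropical root is a break point of the lower envelope of the lines y = a_i + i · x (there are 4 lines, with slopes 0, 1, ..., 3). Only the lines that attain the minimum somewhere contribute to roots; other lines are dominated. Here the surviving (envelope) indices are i = 3, i = 2, i = 1, i = 0.
Intersections between consecutive envelope lines give the roots: for adjacent envelope indices i < j the intersection is x = (a_i − a_j) / (j − i). Reading off the sorted break points: {-5, -2, 7}.
Verification: at each break x_0, at least two indices attain the minimum of min_i(a_i + i · x_0).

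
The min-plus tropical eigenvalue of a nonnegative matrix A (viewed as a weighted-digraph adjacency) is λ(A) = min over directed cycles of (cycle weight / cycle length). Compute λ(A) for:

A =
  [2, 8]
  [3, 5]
λ(A) = 2

Enumerate directed cycles and compute their means (weight / length). Sample:
  cycle 0 → 0: weight = 2, length = 1, mean = 2/1 ≈ 2.000
  cycle 1 → 1: weight = 5, length = 1, mean = 5/1 ≈ 5.000
  cycle 0 → 1 → 0: weight = 11, length = 2, mean = 11/2 ≈ 5.500
  cycle 1 → 0 → 1: weight = 11, length = 2, mean = 11/2 ≈ 5.500
Minimum mean = 2.000, attained e.g. along the cycle 0 → 0 with weight 2 and length 1. So λ(A) = 2/1 = 2.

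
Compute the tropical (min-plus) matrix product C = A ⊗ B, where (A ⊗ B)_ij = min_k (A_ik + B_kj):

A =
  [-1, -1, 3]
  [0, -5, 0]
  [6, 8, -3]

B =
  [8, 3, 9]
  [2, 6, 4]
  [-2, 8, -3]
A ⊗ B =
  [1, 2, 0]
  [-3, 1, -3]
  [-5, 5, -6]

Apply the min-plus product entry-by-entry:
  C[0][0] = min over k of (A[0][0] + B[0][0] = -1 + 8 = 7, A[0][1] + B[1][0] = -1 + 2 = 1, A[0][2] + B[2][0] = 3 + -2 = 1) = 1 (attained at k = 1)
  C[0][1] = min over k of (A[0][0] + B[0][1] = -1 + 3 = 2, A[0][1] + B[1][1] = -1 + 6 = 5, A[0][2] + B[2][1] = 3 + 8 = 11) = 2 (attained at k = 0)
  C[0][2] = min over k of (A[0][0] + B[0][2] = -1 + 9 = 8, A[0][1] + B[1][2] = -1 + 4 = 3, A[0][2] + B[2][2] = 3 + -3 = 0) = 0 (attained at k = 2)
  C[1][0] = min over k of (A[1][0] + B[0][0] = 0 + 8 = 8, A[1][1] + B[1][0] = -5 + 2 = -3, A[1][2] + B[2][0] = 0 + -2 = -2) = -3 (attained at k = 1)
  C[1][1] = min over k of (A[1][0] + B[0][1] = 0 + 3 = 3, A[1][1] + B[1][1] = -5 + 6 = 1, A[1][2] + B[2][1] = 0 + 8 = 8) = 1 (attained at k = 1)
  C[1][2] = min over k of (A[1][0] + B[0][2] = 0 + 9 = 9, A[1][1] + B[1][2] = -5 + 4 = -1, A[1][2] + B[2][2] = 0 + -3 = -3) = -3 (attained at k = 2)
  C[2][0] = min over k of (A[2][0] + B[0][0] = 6 + 8 = 14, A[2][1] + B[1][0] = 8 + 2 = 10, A[2][2] + B[2][0] = -3 + -2 = -5) = -5 (attained at k = 2)
  C[2][1] = min over k of (A[2][0] + B[0][1] = 6 + 3 = 9, A[2][1] + B[1][1] = 8 + 6 = 14, A[2][2] + B[2][1] = -3 + 8 = 5) = 5 (attained at k = 2)
  C[2][2] = min over k of (A[2][0] + B[0][2] = 6 + 9 = 15, A[2][1] + B[1][2] = 8 + 4 = 12, A[2][2] + B[2][2] = -3 + -3 = -6) = -6 (attained at k = 2)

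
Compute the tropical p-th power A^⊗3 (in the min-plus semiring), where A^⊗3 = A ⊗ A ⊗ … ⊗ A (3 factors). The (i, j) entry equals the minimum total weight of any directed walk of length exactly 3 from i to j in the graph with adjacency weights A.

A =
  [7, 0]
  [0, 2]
A^⊗3 =
  [2, 0]
  [0, 2]

Each entry (A^⊗3)_ij equals the minimum over all length-3 walks i = v_0 → v_1 → … → v_3 = j of Σ_t A[v_t][v_{t+1}]. For example, for (i, j) = (0, 1) we minimise over 4 possible intermediate vertex sequences; the minimum is 0, attained along the walk 0 → 1 → 0 → 1.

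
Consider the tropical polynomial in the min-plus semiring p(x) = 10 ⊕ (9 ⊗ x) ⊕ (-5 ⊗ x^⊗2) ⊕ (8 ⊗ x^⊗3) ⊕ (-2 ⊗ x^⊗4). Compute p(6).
p(6) = 7

A tropical monomial a ⊗ x^⊗i evaluates to a + i · x. Evaluating each term at x = 6:
  Term 0 contributes 10 + 0 · 6 = 10
  Term 1 contributes 9 + 1 · 6 = 15
  Term 2 contributes -5 + 2 · 6 = 7
  Term 3 contributes 8 + 3 · 6 = 26
  Term 4 contributes -2 + 4 · 6 = 22
p(6) = ⊕ of these = min[10, 15, 7, 26, 22] = 7.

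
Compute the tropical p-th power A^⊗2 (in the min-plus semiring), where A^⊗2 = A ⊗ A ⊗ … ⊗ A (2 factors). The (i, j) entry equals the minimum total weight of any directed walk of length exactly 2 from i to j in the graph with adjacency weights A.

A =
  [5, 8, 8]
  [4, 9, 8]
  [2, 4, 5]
A^⊗2 =
  [10, 12, 13]
  [9, 12, 12]
  [7, 9, 10]

Each entry (A^⊗2)_ij equals the minimum over all length-2 walks i = v_0 → v_1 → … → v_2 = j of Σ_t A[v_t][v_{t+1}]. For example, for (i, j) = (0, 2) we minimise over 3 possible intermediate vertex sequences; the minimum is 13, attained along the walk 0 → 0 → 2.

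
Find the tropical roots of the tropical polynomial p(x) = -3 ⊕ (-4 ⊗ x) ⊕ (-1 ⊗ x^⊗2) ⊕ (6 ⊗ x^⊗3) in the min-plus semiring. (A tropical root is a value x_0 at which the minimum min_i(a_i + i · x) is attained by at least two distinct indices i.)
Roots: {-7, -3, 1}

Each tropical root is a break point of the lower envelope of the lines y = a_i + i · x (there are 4 lines, with slopes 0, 1, ..., 3). Only the lines that attain the minimum somewhere contribute to roots; other lines are dominated. Here the surviving (envelope) indices are i = 3, i = 2, i = 1, i = 0.
Intersections between consecutive envelope lines give the roots: for adjacent envelope indices i < j the intersection is x = (a_i − a_j) / (j − i). Reading off the sorted break points: {-7, -3, 1}.
Verification: at each break x_0, at least two indices attain the minimum of min_i(a_i + i · x_0).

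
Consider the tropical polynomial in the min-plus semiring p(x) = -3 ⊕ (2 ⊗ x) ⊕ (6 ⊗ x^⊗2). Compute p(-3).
p(-3) = -3

A tropical monomial a ⊗ x^⊗i evaluates to a + i · x. Evaluating each term at x = -3:
  Term 0 contributes -3 + 0 · -3 = -3
  Term 1 contributes 2 + 1 · -3 = -1
  Term 2 contributes 6 + 2 · -3 = 0
p(-3) = ⊕ of these = min[-3, -1, 0] = -3.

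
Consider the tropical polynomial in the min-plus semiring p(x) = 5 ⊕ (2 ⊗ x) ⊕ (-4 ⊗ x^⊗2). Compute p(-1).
p(-1) = -6

A tropical monomial a ⊗ x^⊗i evaluates to a + i · x. Evaluating each term at x = -1:
  Term 0 contributes 5 + 0 · -1 = 5
  Term 1 contributes 2 + 1 · -1 = 1
  Term 2 contributes -4 + 2 · -1 = -6
p(-1) = ⊕ of these = min[5, 1, -6] = -6.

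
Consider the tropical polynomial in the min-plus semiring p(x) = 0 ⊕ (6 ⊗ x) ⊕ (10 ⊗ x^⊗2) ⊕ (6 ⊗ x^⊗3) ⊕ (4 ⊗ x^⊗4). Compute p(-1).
p(-1) = 0

A tropical monomial a ⊗ x^⊗i evaluates to a + i · x. Evaluating each term at x = -1:
  Term 0 contributes 0 + 0 · -1 = 0
  Term 1 contributes 6 + 1 · -1 = 5
  Term 2 contributes 10 + 2 · -1 = 8
  Term 3 contributes 6 + 3 · -1 = 3
  Term 4 contributes 4 + 4 · -1 = 0
p(-1) = ⊕ of these = min[0, 5, 8, 3, 0] = 0.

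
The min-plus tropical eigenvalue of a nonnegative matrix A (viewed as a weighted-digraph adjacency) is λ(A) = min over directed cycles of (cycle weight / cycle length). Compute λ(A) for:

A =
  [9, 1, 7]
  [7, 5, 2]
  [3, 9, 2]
λ(A) = 2

Enumerate directed cycles and compute their means (weight / length). Sample:
  cycle 0 → 0: weight = 9, length = 1, mean = 9/1 ≈ 9.000
  cycle 1 → 1: weight = 5, length = 1, mean = 5/1 ≈ 5.000
  cycle 2 → 2: weight = 2, length = 1, mean = 2/1 ≈ 2.000
  cycle 0 → 1 → 0: weight = 8, length = 2, mean = 8/2 ≈ 4.000
  cycle 0 → 2 → 0: weight = 10, length = 2, mean = 10/2 ≈ 5.000
  cycle 1 → 0 → 1: weight = 8, length = 2, mean = 8/2 ≈ 4.000
Minimum mean = 2.000, attained e.g. along the cycle 2 → 2 with weight 2 and length 1. So λ(A) = 2/1 = 2.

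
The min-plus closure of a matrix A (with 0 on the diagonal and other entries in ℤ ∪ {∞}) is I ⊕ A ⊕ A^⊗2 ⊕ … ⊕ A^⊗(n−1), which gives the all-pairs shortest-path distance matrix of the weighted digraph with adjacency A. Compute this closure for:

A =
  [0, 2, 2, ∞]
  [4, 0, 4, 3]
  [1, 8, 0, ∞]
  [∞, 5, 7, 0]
Closure =
  [0, 2, 2, 5]
  [4, 0, 4, 3]
  [1, 3, 0, 6]
  [8, 5, 7, 0]

This is the Floyd-Warshall all-pairs shortest-path computation. For each intermediate vertex k = 0, 1, …, 3, update dist[i][j] ← min(dist[i][j], dist[i][k] + dist[k][j]). The final matrix gives, for each (i, j), the minimum total weight of any directed path from i to j (possibly empty when i = j).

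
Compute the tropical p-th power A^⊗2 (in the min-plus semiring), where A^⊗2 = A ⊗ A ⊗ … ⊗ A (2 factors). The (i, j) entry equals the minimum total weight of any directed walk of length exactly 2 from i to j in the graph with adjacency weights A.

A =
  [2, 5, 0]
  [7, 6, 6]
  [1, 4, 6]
A^⊗2 =
  [1, 4, 2]
  [7, 10, 7]
  [3, 6, 1]

Each entry (A^⊗2)_ij equals the minimum over all length-2 walks i = v_0 → v_1 → … → v_2 = j of Σ_t A[v_t][v_{t+1}]. For example, for (i, j) = (0, 2) we minimise over 3 possible intermediate vertex sequences; the minimum is 2, attained along the walk 0 → 0 → 2.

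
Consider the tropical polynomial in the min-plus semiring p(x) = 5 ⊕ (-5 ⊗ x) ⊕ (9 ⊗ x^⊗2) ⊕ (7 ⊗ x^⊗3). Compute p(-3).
p(-3) = -8

A tropical monomial a ⊗ x^⊗i evaluates to a + i · x. Evaluating each term at x = -3:
  Term 0 contributes 5 + 0 · -3 = 5
  Term 1 contributes -5 + 1 · -3 = -8
  Term 2 contributes 9 + 2 · -3 = 3
  Term 3 contributes 7 + 3 · -3 = -2
p(-3) = ⊕ of these = min[5, -8, 3, -2] = -8.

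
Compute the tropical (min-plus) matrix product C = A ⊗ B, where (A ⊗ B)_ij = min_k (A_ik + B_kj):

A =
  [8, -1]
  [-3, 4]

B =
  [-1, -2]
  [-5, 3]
A ⊗ B =
  [-6, 2]
  [-4, -5]

Apply the min-plus product entry-by-entry:
  C[0][0] = min over k of (A[0][0] + B[0][0] = 8 + -1 = 7, A[0][1] + B[1][0] = -1 + -5 = -6) = -6 (attained at k = 1)
  C[0][1] = min over k of (A[0][0] + B[0][1] = 8 + -2 = 6, A[0][1] + B[1][1] = -1 + 3 = 2) = 2 (attained at k = 1)
  C[1][0] = min over k of (A[1][0] + B[0][0] = -3 + -1 = -4, A[1][1] + B[1][0] = 4 + -5 = -1) = -4 (attained at k = 0)
  C[1][1] = min over k of (A[1][0] + B[0][1] = -3 + -2 = -5, A[1][1] + B[1][1] = 4 + 3 = 7) = -5 (attained at k = 0)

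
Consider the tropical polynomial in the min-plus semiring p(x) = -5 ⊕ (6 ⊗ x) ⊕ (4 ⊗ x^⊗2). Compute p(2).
p(2) = -5

A tropical monomial a ⊗ x^⊗i evaluates to a + i · x. Evaluating each term at x = 2:
  Term 0 contributes -5 + 0 · 2 = -5
  Term 1 contributes 6 + 1 · 2 = 8
  Term 2 contributes 4 + 2 · 2 = 8
p(2) = ⊕ of these = min[-5, 8, 8] = -5.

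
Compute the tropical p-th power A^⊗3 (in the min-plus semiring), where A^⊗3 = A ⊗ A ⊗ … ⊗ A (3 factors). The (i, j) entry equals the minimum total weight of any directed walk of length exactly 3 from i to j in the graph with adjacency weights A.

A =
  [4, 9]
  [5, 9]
A^⊗3 =
  [12, 17]
  [13, 18]

Each entry (A^⊗3)_ij equals the minimum over all length-3 walks i = v_0 → v_1 → … → v_3 = j of Σ_t A[v_t][v_{t+1}]. For example, for (i, j) = (0, 1) we minimise over 4 possible intermediate vertex sequences; the minimum is 17, attained along the walk 0 → 0 → 0 → 1.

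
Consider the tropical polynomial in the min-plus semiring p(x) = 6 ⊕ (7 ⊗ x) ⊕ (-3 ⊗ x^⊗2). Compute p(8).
p(8) = 6

A tropical monomial a ⊗ x^⊗i evaluates to a + i · x. Evaluating each term at x = 8:
  Term 0 contributes 6 + 0 · 8 = 6
  Term 1 contributes 7 + 1 · 8 = 15
  Term 2 contributes -3 + 2 · 8 = 13
p(8) = ⊕ of these = min[6, 15, 13] = 6.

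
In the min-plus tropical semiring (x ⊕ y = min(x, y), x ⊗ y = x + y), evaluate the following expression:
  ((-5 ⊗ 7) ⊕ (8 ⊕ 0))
((-5 ⊗ 7) ⊕ (8 ⊕ 0)) = 0

Expand innermost to outermost. Recall ⊕ takes the minimum of its arguments and ⊗ takes their sum. Working out the expression ((-5 ⊗ 7) ⊕ (8 ⊕ 0)) gives 0.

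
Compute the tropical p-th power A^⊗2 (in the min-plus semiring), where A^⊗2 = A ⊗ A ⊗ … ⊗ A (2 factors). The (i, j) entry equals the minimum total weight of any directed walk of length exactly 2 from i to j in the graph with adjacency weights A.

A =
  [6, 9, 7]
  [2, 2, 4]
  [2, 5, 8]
A^⊗2 =
  [9, 11, 13]
  [4, 4, 6]
  [7, 7, 9]

Each entry (A^⊗2)_ij equals the minimum over all length-2 walks i = v_0 → v_1 → … → v_2 = j of Σ_t A[v_t][v_{t+1}]. For example, for (i, j) = (0, 2) we minimise over 3 possible intermediate vertex sequences; the minimum is 13, attained along the walk 0 → 0 → 2.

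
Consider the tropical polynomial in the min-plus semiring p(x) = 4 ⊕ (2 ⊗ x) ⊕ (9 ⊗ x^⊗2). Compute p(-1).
p(-1) = 1

A tropical monomial a ⊗ x^⊗i evaluates to a + i · x. Evaluating each term at x = -1:
  Term 0 contributes 4 + 0 · -1 = 4
  Term 1 contributes 2 + 1 · -1 = 1
  Term 2 contributes 9 + 2 · -1 = 7
p(-1) = ⊕ of these = min[4, 1, 7] = 1.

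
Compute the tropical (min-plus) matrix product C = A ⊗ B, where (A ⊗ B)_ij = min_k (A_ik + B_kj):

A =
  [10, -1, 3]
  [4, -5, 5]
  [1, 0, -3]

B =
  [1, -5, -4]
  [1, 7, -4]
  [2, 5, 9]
A ⊗ B =
  [0, 5, -5]
  [-4, -1, -9]
  [-1, -4, -4]

Apply the min-plus product entry-by-entry:
  C[0][0] = min over k of (A[0][0] + B[0][0] = 10 + 1 = 11, A[0][1] + B[1][0] = -1 + 1 = 0, A[0][2] + B[2][0] = 3 + 2 = 5) = 0 (attained at k = 1)
  C[0][1] = min over k of (A[0][0] + B[0][1] = 10 + -5 = 5, A[0][1] + B[1][1] = -1 + 7 = 6, A[0][2] + B[2][1] = 3 + 5 = 8) = 5 (attained at k = 0)
  C[0][2] = min over k of (A[0][0] + B[0][2] = 10 + -4 = 6, A[0][1] + B[1][2] = -1 + -4 = -5, A[0][2] + B[2][2] = 3 + 9 = 12) = -5 (attained at k = 1)
  C[1][0] = min over k of (A[1][0] + B[0][0] = 4 + 1 = 5, A[1][1] + B[1][0] = -5 + 1 = -4, A[1][2] + B[2][0] = 5 + 2 = 7) = -4 (attained at k = 1)
  C[1][1] = min over k of (A[1][0] + B[0][1] = 4 + -5 = -1, A[1][1] + B[1][1] = -5 + 7 = 2, A[1][2] + B[2][1] = 5 + 5 = 10) = -1 (attained at k = 0)
  C[1][2] = min over k of (A[1][0] + B[0][2] = 4 + -4 = 0, A[1][1] + B[1][2] = -5 + -4 = -9, A[1][2] + B[2][2] = 5 + 9 = 14) = -9 (attained at k = 1)
  C[2][0] = min over k of (A[2][0] + B[0][0] = 1 + 1 = 2, A[2][1] + B[1][0] = 0 + 1 = 1, A[2][2] + B[2][0] = -3 + 2 = -1) = -1 (attained at k = 2)
  C[2][1] = min over k of (A[2][0] + B[0][1] = 1 + -5 = -4, A[2][1] + B[1][1] = 0 + 7 = 7, A[2][2] + B[2][1] = -3 + 5 = 2) = -4 (attained at k = 0)
  C[2][2] = min over k of (A[2][0] + B[0][2] = 1 + -4 = -3, A[2][1] + B[1][2] = 0 + -4 = -4, A[2][2] + B[2][2] = -3 + 9 = 6) = -4 (attained at k = 1)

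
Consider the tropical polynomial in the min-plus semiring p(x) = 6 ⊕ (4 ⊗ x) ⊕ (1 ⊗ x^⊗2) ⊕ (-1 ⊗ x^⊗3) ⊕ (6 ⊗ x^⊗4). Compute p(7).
p(7) = 6

A tropical monomial a ⊗ x^⊗i evaluates to a + i · x. Evaluating each term at x = 7:
  Term 0 contributes 6 + 0 · 7 = 6
  Term 1 contributes 4 + 1 · 7 = 11
  Term 2 contributes 1 + 2 · 7 = 15
  Term 3 contributes -1 + 3 · 7 = 20
  Term 4 contributes 6 + 4 · 7 = 34
p(7) = ⊕ of these = min[6, 11, 15, 20, 34] = 6.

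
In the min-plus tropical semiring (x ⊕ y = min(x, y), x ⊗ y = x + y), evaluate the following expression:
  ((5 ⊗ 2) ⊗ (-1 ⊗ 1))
((5 ⊗ 2) ⊗ (-1 ⊗ 1)) = 7

Expand innermost to outermost. Recall ⊕ takes the minimum of its arguments and ⊗ takes their sum. Working out the expression ((5 ⊗ 2) ⊗ (-1 ⊗ 1)) gives 7.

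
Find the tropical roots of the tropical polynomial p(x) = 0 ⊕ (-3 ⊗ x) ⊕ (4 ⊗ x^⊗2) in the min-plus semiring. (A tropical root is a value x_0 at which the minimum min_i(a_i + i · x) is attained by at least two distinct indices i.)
Roots: {-7, 3}

Each tropical root is a break point of the lower envelope of the lines y = a_i + i · x (there are 3 lines, with slopes 0, 1, ..., 2). Only the lines that attain the minimum somewhere contribute to roots; other lines are dominated. Here the surviving (envelope) indices are i = 2, i = 1, i = 0.
Intersections between consecutive envelope lines give the roots: for adjacent envelope indices i < j the intersection is x = (a_i − a_j) / (j − i). Reading off the sorted break points: {-7, 3}.
Verification: at each break x_0, at least two indices attain the minimum of min_i(a_i + i · x_0).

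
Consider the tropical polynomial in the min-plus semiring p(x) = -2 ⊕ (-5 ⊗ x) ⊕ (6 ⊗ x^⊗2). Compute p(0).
p(0) = -5

A tropical monomial a ⊗ x^⊗i evaluates to a + i · x. Evaluating each term at x = 0:
  Term 0 contributes -2 + 0 · 0 = -2
  Term 1 contributes -5 + 1 · 0 = -5
  Term 2 contributes 6 + 2 · 0 = 6
p(0) = ⊕ of these = min[-2, -5, 6] = -5.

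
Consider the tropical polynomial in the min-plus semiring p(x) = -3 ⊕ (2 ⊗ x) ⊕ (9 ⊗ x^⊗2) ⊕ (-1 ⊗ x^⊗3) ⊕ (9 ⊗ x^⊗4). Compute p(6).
p(6) = -3

A tropical monomial a ⊗ x^⊗i evaluates to a + i · x. Evaluating each term at x = 6:
  Term 0 contributes -3 + 0 · 6 = -3
  Term 1 contributes 2 + 1 · 6 = 8
  Term 2 contributes 9 + 2 · 6 = 21
  Term 3 contributes -1 + 3 · 6 = 17
  Term 4 contributes 9 + 4 · 6 = 33
p(6) = ⊕ of these = min[-3, 8, 21, 17, 33] = -3.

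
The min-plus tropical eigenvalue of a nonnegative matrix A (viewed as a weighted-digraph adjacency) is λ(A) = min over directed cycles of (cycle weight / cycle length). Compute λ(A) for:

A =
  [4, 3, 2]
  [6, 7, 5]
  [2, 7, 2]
λ(A) = 2

Enumerate directed cycles and compute their means (weight / length). Sample:
  cycle 0 → 0: weight = 4, length = 1, mean = 4/1 ≈ 4.000
  cycle 1 → 1: weight = 7, length = 1, mean = 7/1 ≈ 7.000
  cycle 2 → 2: weight = 2, length = 1, mean = 2/1 ≈ 2.000
  cycle 0 → 1 → 0: weight = 9, length = 2, mean = 9/2 ≈ 4.500
  cycle 0 → 2 → 0: weight = 4, length = 2, mean = 4/2 ≈ 2.000
  cycle 1 → 0 → 1: weight = 9, length = 2, mean = 9/2 ≈ 4.500
Minimum mean = 2.000, attained e.g. along the cycle 2 → 2 with weight 2 and length 1. So λ(A) = 2/1 = 2.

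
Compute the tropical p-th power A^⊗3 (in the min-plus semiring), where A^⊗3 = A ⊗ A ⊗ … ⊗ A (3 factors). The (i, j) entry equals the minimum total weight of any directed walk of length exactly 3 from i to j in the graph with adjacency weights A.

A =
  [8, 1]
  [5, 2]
A^⊗3 =
  [8, 5]
  [9, 6]

Each entry (A^⊗3)_ij equals the minimum over all length-3 walks i = v_0 → v_1 → … → v_3 = j of Σ_t A[v_t][v_{t+1}]. For example, for (i, j) = (0, 1) we minimise over 4 possible intermediate vertex sequences; the minimum is 5, attained along the walk 0 → 1 → 1 → 1.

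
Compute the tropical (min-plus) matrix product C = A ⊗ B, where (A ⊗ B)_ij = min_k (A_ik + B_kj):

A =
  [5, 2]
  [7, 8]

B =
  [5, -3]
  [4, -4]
A ⊗ B =
  [6, -2]
  [12, 4]

Apply the min-plus product entry-by-entry:
  C[0][0] = min over k of (A[0][0] + B[0][0] = 5 + 5 = 10, A[0][1] + B[1][0] = 2 + 4 = 6) = 6 (attained at k = 1)
  C[0][1] = min over k of (A[0][0] + B[0][1] = 5 + -3 = 2, A[0][1] + B[1][1] = 2 + -4 = -2) = -2 (attained at k = 1)
  C[1][0] = min over k of (A[1][0] + B[0][0] = 7 + 5 = 12, A[1][1] + B[1][0] = 8 + 4 = 12) = 12 (attained at k = 0)
  C[1][1] = min over k of (A[1][0] + B[0][1] = 7 + -3 = 4, A[1][1] + B[1][1] = 8 + -4 = 4) = 4 (attained at k = 0)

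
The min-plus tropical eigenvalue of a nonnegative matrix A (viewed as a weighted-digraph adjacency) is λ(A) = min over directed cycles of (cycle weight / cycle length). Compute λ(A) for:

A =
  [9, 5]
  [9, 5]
λ(A) = 5

Enumerate directed cycles and compute their means (weight / length). Sample:
  cycle 0 → 0: weight = 9, length = 1, mean = 9/1 ≈ 9.000
  cycle 1 → 1: weight = 5, length = 1, mean = 5/1 ≈ 5.000
  cycle 0 → 1 → 0: weight = 14, length = 2, mean = 14/2 ≈ 7.000
  cycle 1 → 0 → 1: weight = 14, length = 2, mean = 14/2 ≈ 7.000
Minimum mean = 5.000, attained e.g. along the cycle 1 → 1 with weight 5 and length 1. So λ(A) = 5/1 = 5.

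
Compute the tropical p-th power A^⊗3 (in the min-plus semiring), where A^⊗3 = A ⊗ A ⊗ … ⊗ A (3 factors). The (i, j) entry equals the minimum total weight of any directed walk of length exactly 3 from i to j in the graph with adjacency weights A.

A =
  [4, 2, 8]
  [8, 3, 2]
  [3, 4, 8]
A^⊗3 =
  [7, 8, 7]
  [8, 7, 8]
  [9, 8, 7]

Each entry (A^⊗3)_ij equals the minimum over all length-3 walks i = v_0 → v_1 → … → v_3 = j of Σ_t A[v_t][v_{t+1}]. For example, for (i, j) = (0, 2) we minimise over 9 possible intermediate vertex sequences; the minimum is 7, attained along the walk 0 → 1 → 1 → 2.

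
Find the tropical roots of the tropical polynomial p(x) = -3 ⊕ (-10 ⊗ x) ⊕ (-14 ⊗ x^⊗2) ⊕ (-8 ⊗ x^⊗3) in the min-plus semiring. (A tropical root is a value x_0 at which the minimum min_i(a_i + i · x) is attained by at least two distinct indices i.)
Roots: {-6, 4, 7}

Each tropical root is a break point of the lower envelope of the lines y = a_i + i · x (there are 4 lines, with slopes 0, 1, ..., 3). Only the lines that attain the minimum somewhere contribute to roots; other lines are dominated. Here the surviving (envelope) indices are i = 3, i = 2, i = 1, i = 0.
Intersections between consecutive envelope lines give the roots: for adjacent envelope indices i < j the intersection is x = (a_i − a_j) / (j − i). Reading off the sorted break points: {-6, 4, 7}.
Verification: at each break x_0, at least two indices attain the minimum of min_i(a_i + i · x_0).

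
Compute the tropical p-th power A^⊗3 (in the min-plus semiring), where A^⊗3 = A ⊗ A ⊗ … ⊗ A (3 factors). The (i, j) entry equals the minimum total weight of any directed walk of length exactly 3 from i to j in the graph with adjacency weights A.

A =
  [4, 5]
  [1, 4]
A^⊗3 =
  [10, 11]
  [7, 10]

Each entry (A^⊗3)_ij equals the minimum over all length-3 walks i = v_0 → v_1 → … → v_3 = j of Σ_t A[v_t][v_{t+1}]. For example, for (i, j) = (0, 1) we minimise over 4 possible intermediate vertex sequences; the minimum is 11, attained along the walk 0 → 1 → 0 → 1.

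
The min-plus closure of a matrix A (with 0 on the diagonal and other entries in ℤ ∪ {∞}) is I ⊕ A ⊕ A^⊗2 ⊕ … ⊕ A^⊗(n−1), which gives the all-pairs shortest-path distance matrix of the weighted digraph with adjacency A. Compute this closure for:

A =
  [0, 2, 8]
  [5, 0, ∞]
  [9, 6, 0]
Closure =
  [0, 2, 8]
  [5, 0, 13]
  [9, 6, 0]

This is the Floyd-Warshall all-pairs shortest-path computation. For each intermediate vertex k = 0, 1, …, 2, update dist[i][j] ← min(dist[i][j], dist[i][k] + dist[k][j]). The final matrix gives, for each (i, j), the minimum total weight of any directed path from i to j (possibly empty when i = j).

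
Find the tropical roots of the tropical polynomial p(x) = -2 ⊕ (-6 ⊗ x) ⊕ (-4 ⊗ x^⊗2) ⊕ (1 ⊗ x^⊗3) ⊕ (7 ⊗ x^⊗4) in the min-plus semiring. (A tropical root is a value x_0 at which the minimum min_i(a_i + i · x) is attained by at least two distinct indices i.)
Roots: {-6, -5, -2, 4}

Each tropical root is a break point of the lower envelope of the lines y = a_i + i · x (there are 5 lines, with slopes 0, 1, ..., 4). Only the lines that attain the minimum somewhere contribute to roots; other lines are dominated. Here the surviving (envelope) indices are i = 4, i = 3, i = 2, i = 1, i = 0.
Intersections between consecutive envelope lines give the roots: for adjacent envelope indices i < j the intersection is x = (a_i − a_j) / (j − i). Reading off the sorted break points: {-6, -5, -2, 4}.
Verification: at each break x_0, at least two indices attain the minimum of min_i(a_i + i · x_0).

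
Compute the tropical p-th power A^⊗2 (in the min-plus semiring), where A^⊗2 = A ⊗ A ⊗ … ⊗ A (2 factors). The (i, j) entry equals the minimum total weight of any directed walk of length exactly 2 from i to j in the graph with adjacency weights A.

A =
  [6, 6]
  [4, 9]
A^⊗2 =
  [10, 12]
  [10, 10]

Each entry (A^⊗2)_ij equals the minimum over all length-2 walks i = v_0 → v_1 → … → v_2 = j of Σ_t A[v_t][v_{t+1}]. For example, for (i, j) = (0, 1) we minimise over 2 possible intermediate vertex sequences; the minimum is 12, attained along the walk 0 → 0 → 1.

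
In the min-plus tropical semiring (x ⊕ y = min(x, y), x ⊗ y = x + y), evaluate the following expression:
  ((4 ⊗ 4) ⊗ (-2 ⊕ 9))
((4 ⊗ 4) ⊗ (-2 ⊕ 9)) = 6

Expand innermost to outermost. Recall ⊕ takes the minimum of its arguments and ⊗ takes their sum. Working out the expression ((4 ⊗ 4) ⊗ (-2 ⊕ 9)) gives 6.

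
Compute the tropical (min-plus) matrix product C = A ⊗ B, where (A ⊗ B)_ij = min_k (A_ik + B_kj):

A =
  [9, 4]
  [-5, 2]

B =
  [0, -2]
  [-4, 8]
A ⊗ B =
  [0, 7]
  [-5, -7]

Apply the min-plus product entry-by-entry:
  C[0][0] = min over k of (A[0][0] + B[0][0] = 9 + 0 = 9, A[0][1] + B[1][0] = 4 + -4 = 0) = 0 (attained at k = 1)
  C[0][1] = min over k of (A[0][0] + B[0][1] = 9 + -2 = 7, A[0][1] + B[1][1] = 4 + 8 = 12) = 7 (attained at k = 0)
  C[1][0] = min over k of (A[1][0] + B[0][0] = -5 + 0 = -5, A[1][1] + B[1][0] = 2 + -4 = -2) = -5 (attained at k = 0)
  C[1][1] = min over k of (A[1][0] + B[0][1] = -5 + -2 = -7, A[1][1] + B[1][1] = 2 + 8 = 10) = -7 (attained at k = 0)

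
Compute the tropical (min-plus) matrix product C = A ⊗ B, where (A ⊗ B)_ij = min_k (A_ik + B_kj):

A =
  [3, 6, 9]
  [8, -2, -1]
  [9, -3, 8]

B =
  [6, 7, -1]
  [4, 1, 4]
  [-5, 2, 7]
A ⊗ B =
  [4, 7, 2]
  [-6, -1, 2]
  [1, -2, 1]

Apply the min-plus product entry-by-entry:
  C[0][0] = min over k of (A[0][0] + B[0][0] = 3 + 6 = 9, A[0][1] + B[1][0] = 6 + 4 = 10, A[0][2] + B[2][0] = 9 + -5 = 4) = 4 (attained at k = 2)
  C[0][1] = min over k of (A[0][0] + B[0][1] = 3 + 7 = 10, A[0][1] + B[1][1] = 6 + 1 = 7, A[0][2] + B[2][1] = 9 + 2 = 11) = 7 (attained at k = 1)
  C[0][2] = min over k of (A[0][0] + B[0][2] = 3 + -1 = 2, A[0][1] + B[1][2] = 6 + 4 = 10, A[0][2] + B[2][2] = 9 + 7 = 16) = 2 (attained at k = 0)
  C[1][0] = min over k of (A[1][0] + B[0][0] = 8 + 6 = 14, A[1][1] + B[1][0] = -2 + 4 = 2, A[1][2] + B[2][0] = -1 + -5 = -6) = -6 (attained at k = 2)
  C[1][1] = min over k of (A[1][0] + B[0][1] = 8 + 7 = 15, A[1][1] + B[1][1] = -2 + 1 = -1, A[1][2] + B[2][1] = -1 + 2 = 1) = -1 (attained at k = 1)
  C[1][2] = min over k of (A[1][0] + B[0][2] = 8 + -1 = 7, A[1][1] + B[1][2] = -2 + 4 = 2, A[1][2] + B[2][2] = -1 + 7 = 6) = 2 (attained at k = 1)
  C[2][0] = min over k of (A[2][0] + B[0][0] = 9 + 6 = 15, A[2][1] + B[1][0] = -3 + 4 = 1, A[2][2] + B[2][0] = 8 + -5 = 3) = 1 (attained at k = 1)
  C[2][1] = min over k of (A[2][0] + B[0][1] = 9 + 7 = 16, A[2][1] + B[1][1] = -3 + 1 = -2, A[2][2] + B[2][1] = 8 + 2 = 10) = -2 (attained at k = 1)
  C[2][2] = min over k of (A[2][0] + B[0][2] = 9 + -1 = 8, A[2][1] + B[1][2] = -3 + 4 = 1, A[2][2] + B[2][2] = 8 + 7 = 15) = 1 (attained at k = 1)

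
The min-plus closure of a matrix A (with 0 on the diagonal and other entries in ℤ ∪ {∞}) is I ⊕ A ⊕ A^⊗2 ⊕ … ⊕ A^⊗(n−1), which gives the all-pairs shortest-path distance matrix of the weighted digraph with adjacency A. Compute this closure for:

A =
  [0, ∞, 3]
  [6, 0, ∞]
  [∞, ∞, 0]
Closure =
  [0, ∞, 3]
  [6, 0, 9]
  [∞, ∞, 0]

This is the Floyd-Warshall all-pairs shortest-path computation. For each intermediate vertex k = 0, 1, …, 2, update dist[i][j] ← min(dist[i][j], dist[i][k] + dist[k][j]). The final matrix gives, for each (i, j), the minimum total weight of any directed path from i to j (possibly empty when i = j).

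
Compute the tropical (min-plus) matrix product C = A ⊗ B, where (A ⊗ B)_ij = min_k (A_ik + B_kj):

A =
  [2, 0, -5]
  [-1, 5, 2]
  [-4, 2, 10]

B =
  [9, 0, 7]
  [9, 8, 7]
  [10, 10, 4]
A ⊗ B =
  [5, 2, -1]
  [8, -1, 6]
  [5, -4, 3]

Apply the min-plus product entry-by-entry:
  C[0][0] = min over k of (A[0][0] + B[0][0] = 2 + 9 = 11, A[0][1] + B[1][0] = 0 + 9 = 9, A[0][2] + B[2][0] = -5 + 10 = 5) = 5 (attained at k = 2)
  C[0][1] = min over k of (A[0][0] + B[0][1] = 2 + 0 = 2, A[0][1] + B[1][1] = 0 + 8 = 8, A[0][2] + B[2][1] = -5 + 10 = 5) = 2 (attained at k = 0)
  C[0][2] = min over k of (A[0][0] + B[0][2] = 2 + 7 = 9, A[0][1] + B[1][2] = 0 + 7 = 7, A[0][2] + B[2][2] = -5 + 4 = -1) = -1 (attained at k = 2)
  C[1][0] = min over k of (A[1][0] + B[0][0] = -1 + 9 = 8, A[1][1] + B[1][0] = 5 + 9 = 14, A[1][2] + B[2][0] = 2 + 10 = 12) = 8 (attained at k = 0)
  C[1][1] = min over k of (A[1][0] + B[0][1] = -1 + 0 = -1, A[1][1] + B[1][1] = 5 + 8 = 13, A[1][2] + B[2][1] = 2 + 10 = 12) = -1 (attained at k = 0)
  C[1][2] = min over k of (A[1][0] + B[0][2] = -1 + 7 = 6, A[1][1] + B[1][2] = 5 + 7 = 12, A[1][2] + B[2][2] = 2 + 4 = 6) = 6 (attained at k = 0)
  C[2][0] = min over k of (A[2][0] + B[0][0] = -4 + 9 = 5, A[2][1] + B[1][0] = 2 + 9 = 11, A[2][2] + B[2][0] = 10 + 10 = 20) = 5 (attained at k = 0)
  C[2][1] = min over k of (A[2][0] + B[0][1] = -4 + 0 = -4, A[2][1] + B[1][1] = 2 + 8 = 10, A[2][2] + B[2][1] = 10 + 10 = 20) = -4 (attained at k = 0)
  C[2][2] = min over k of (A[2][0] + B[0][2] = -4 + 7 = 3, A[2][1] + B[1][2] = 2 + 7 = 9, A[2][2] + B[2][2] = 10 + 4 = 14) = 3 (attained at k = 0)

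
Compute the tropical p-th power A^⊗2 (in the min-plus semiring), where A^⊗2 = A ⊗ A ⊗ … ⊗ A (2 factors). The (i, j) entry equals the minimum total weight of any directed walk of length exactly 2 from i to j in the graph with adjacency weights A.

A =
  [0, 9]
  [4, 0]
A^⊗2 =
  [0, 9]
  [4, 0]

Each entry (A^⊗2)_ij equals the minimum over all length-2 walks i = v_0 → v_1 → … → v_2 = j of Σ_t A[v_t][v_{t+1}]. For example, for (i, j) = (0, 1) we minimise over 2 possible intermediate vertex sequences; the minimum is 9, attained along the walk 0 → 0 → 1.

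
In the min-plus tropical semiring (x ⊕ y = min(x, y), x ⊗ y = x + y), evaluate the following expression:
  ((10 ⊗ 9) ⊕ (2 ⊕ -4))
((10 ⊗ 9) ⊕ (2 ⊕ -4)) = -4

Expand innermost to outermost. Recall ⊕ takes the minimum of its arguments and ⊗ takes their sum. Working out the expression ((10 ⊗ 9) ⊕ (2 ⊕ -4)) gives -4.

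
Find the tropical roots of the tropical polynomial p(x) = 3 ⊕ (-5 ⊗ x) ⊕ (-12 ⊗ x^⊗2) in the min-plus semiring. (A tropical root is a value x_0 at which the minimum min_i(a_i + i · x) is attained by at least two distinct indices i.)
Roots: {7, 8}

Each tropical root is a break point of the lower envelope of the lines y = a_i + i · x (there are 3 lines, with slopes 0, 1, ..., 2). Only the lines that attain the minimum somewhere contribute to roots; other lines are dominated. Here the surviving (envelope) indices are i = 2, i = 1, i = 0.
Intersections between consecutive envelope lines give the roots: for adjacent envelope indices i < j the intersection is x = (a_i − a_j) / (j − i). Reading off the sorted break points: {7, 8}.
Verification: at each break x_0, at least two indices attain the minimum of min_i(a_i + i · x_0).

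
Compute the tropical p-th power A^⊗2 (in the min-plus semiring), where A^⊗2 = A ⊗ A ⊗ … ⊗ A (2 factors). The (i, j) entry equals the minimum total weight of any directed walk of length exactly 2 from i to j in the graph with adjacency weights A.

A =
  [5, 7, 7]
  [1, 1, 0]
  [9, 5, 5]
A^⊗2 =
  [8, 8, 7]
  [2, 2, 1]
  [6, 6, 5]

Each entry (A^⊗2)_ij equals the minimum over all length-2 walks i = v_0 → v_1 → … → v_2 = j of Σ_t A[v_t][v_{t+1}]. For example, for (i, j) = (0, 2) we minimise over 3 possible intermediate vertex sequences; the minimum is 7, attained along the walk 0 → 1 → 2.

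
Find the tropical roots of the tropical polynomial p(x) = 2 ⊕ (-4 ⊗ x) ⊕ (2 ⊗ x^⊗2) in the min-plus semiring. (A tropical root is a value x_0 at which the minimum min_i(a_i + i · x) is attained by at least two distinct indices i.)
Roots: {-6, 6}

Each tropical root is a break point of the lower envelope of the lines y = a_i + i · x (there are 3 lines, with slopes 0, 1, ..., 2). Only the lines that attain the minimum somewhere contribute to roots; other lines are dominated. Here the surviving (envelope) indices are i = 2, i = 1, i = 0.
Intersections between consecutive envelope lines give the roots: for adjacent envelope indices i < j the intersection is x = (a_i − a_j) / (j − i). Reading off the sorted break points: {-6, 6}.
Verification: at each break x_0, at least two indices attain the minimum of min_i(a_i + i · x_0).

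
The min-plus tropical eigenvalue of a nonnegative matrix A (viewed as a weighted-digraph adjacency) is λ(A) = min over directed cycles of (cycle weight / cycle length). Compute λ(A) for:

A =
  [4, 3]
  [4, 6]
λ(A) = 7/2

Enumerate directed cycles and compute their means (weight / length). Sample:
  cycle 0 → 0: weight = 4, length = 1, mean = 4/1 ≈ 4.000
  cycle 1 → 1: weight = 6, length = 1, mean = 6/1 ≈ 6.000
  cycle 0 → 1 → 0: weight = 7, length = 2, mean = 7/2 ≈ 3.500
  cycle 1 → 0 → 1: weight = 7, length = 2, mean = 7/2 ≈ 3.500
Minimum mean = 3.500, attained e.g. along the cycle 0 → 1 → 0 with weight 7 and length 2. So λ(A) = 7/2 = 7/2.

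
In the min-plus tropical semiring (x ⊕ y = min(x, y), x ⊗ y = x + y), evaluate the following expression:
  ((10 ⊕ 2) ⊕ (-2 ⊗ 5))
((10 ⊕ 2) ⊕ (-2 ⊗ 5)) = 2

Expand innermost to outermost. Recall ⊕ takes the minimum of its arguments and ⊗ takes their sum. Working out the expression ((10 ⊕ 2) ⊕ (-2 ⊗ 5)) gives 2.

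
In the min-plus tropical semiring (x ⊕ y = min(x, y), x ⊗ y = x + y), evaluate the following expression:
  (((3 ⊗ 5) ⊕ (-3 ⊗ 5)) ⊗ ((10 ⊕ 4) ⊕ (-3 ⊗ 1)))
(((3 ⊗ 5) ⊕ (-3 ⊗ 5)) ⊗ ((10 ⊕ 4) ⊕ (-3 ⊗ 1))) = 0

Expand innermost to outermost. Recall ⊕ takes the minimum of its arguments and ⊗ takes their sum. Working out the expression (((3 ⊗ 5) ⊕ (-3 ⊗ 5)) ⊗ ((10 ⊕ 4) ⊕ (-3 ⊗ 1))) gives 0.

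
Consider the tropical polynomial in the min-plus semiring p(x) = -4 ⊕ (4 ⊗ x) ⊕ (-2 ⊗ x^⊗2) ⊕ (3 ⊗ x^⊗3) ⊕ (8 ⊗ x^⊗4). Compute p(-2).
p(-2) = -6

A tropical monomial a ⊗ x^⊗i evaluates to a + i · x. Evaluating each term at x = -2:
  Term 0 contributes -4 + 0 · -2 = -4
  Term 1 contributes 4 + 1 · -2 = 2
  Term 2 contributes -2 + 2 · -2 = -6
  Term 3 contributes 3 + 3 · -2 = -3
  Term 4 contributes 8 + 4 · -2 = 0
p(-2) = ⊕ of these = min[-4, 2, -6, -3, 0] = -6.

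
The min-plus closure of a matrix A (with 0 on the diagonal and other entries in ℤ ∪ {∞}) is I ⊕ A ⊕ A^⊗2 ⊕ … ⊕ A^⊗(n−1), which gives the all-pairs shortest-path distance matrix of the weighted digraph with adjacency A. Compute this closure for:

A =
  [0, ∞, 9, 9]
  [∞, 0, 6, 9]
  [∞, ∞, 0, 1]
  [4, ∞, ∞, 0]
Closure =
  [0, ∞, 9, 9]
  [11, 0, 6, 7]
  [5, ∞, 0, 1]
  [4, ∞, 13, 0]

This is the Floyd-Warshall all-pairs shortest-path computation. For each intermediate vertex k = 0, 1, …, 3, update dist[i][j] ← min(dist[i][j], dist[i][k] + dist[k][j]). The final matrix gives, for each (i, j), the minimum total weight of any directed path from i to j (possibly empty when i = j).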